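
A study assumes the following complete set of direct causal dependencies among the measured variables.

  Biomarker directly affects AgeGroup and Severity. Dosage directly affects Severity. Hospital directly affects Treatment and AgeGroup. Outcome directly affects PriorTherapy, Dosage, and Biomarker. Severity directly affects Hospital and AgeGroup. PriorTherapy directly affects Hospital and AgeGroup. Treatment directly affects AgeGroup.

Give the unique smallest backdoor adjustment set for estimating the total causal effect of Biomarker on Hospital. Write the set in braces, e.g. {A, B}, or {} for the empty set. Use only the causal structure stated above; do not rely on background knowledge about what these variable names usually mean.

{Outcome}

Variables eligible for adjustment (non-descendants of Biomarker, excluding Biomarker and Hospital): {Dosage, Outcome, PriorTherapy}.
Backdoor paths from Biomarker to Hospital:
  P1: Biomarker <- Outcome -> PriorTherapy -> Hospital
  P2: Biomarker <- Outcome -> PriorTherapy -> AgeGroup <- Severity -> Hospital
  P3: Biomarker <- Outcome -> PriorTherapy -> AgeGroup <- Hospital
  P4: Biomarker <- Outcome -> PriorTherapy -> AgeGroup <- Treatment <- Hospital
  P5: Biomarker <- Outcome -> Dosage -> Severity -> Hospital
  P6: Biomarker <- Outcome -> Dosage -> Severity -> AgeGroup <- PriorTherapy -> Hospital
  P7: Biomarker <- Outcome -> Dosage -> Severity -> AgeGroup <- Hospital
  P8: Biomarker <- Outcome -> Dosage -> Severity -> AgeGroup <- Treatment <- Hospital
The empty set is not sufficient: P1 (Biomarker <- Outcome -> PriorTherapy -> Hospital) has no collider blocking it and no conditioned non-collider, so it is open.
Try {Outcome}:
  P1: blocked at fork node Outcome ∈ conditioning set.
  P2: blocked at fork node Outcome ∈ conditioning set.
  P3: blocked at fork node Outcome ∈ conditioning set.
  P4: blocked at fork node Outcome ∈ conditioning set.
  P5: blocked at fork node Outcome ∈ conditioning set.
  P6: blocked at fork node Outcome ∈ conditioning set.
  P7: blocked at fork node Outcome ∈ conditioning set.
  P8: blocked at fork node Outcome ∈ conditioning set.
{Outcome} contains no descendant of Biomarker and blocks every backdoor path.
No other singleton works — e.g. {PriorTherapy} leaves P5 open — so {Outcome} is the unique smallest valid adjustment set.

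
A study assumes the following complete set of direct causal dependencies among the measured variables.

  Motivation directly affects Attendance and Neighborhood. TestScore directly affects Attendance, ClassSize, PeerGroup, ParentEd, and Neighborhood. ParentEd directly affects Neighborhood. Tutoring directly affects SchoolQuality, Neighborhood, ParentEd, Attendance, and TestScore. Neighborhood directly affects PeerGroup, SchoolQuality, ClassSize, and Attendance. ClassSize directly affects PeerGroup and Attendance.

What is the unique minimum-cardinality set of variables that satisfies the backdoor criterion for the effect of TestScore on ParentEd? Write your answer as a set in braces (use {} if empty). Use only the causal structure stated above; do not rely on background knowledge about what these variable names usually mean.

{Tutoring}

Variables eligible for adjustment (non-descendants of TestScore, excluding TestScore and ParentEd): {Motivation, Tutoring}.
Backdoor paths from TestScore to ParentEd:
  P1: TestScore <- Tutoring -> ParentEd
  P2: TestScore <- Tutoring -> Neighborhood <- ParentEd
  P3: TestScore <- Tutoring -> Attendance <- Motivation -> Neighborhood <- ParentEd
  P4: TestScore <- Tutoring -> Attendance <- Neighborhood <- ParentEd
  P5: TestScore <- Tutoring -> Attendance <- ClassSize <- Neighborhood <- ParentEd
  P6: TestScore <- Tutoring -> Attendance <- ClassSize -> PeerGroup <- Neighborhood <- ParentEd
  P7: TestScore <- Tutoring -> SchoolQuality <- Neighborhood <- ParentEd
The empty set is not sufficient: P1 (TestScore <- Tutoring -> ParentEd) has no collider blocking it and no conditioned non-collider, so it is open.
Try {Tutoring}:
  P1: blocked at fork node Tutoring ∈ conditioning set.
  P2: blocked at fork node Tutoring ∈ conditioning set.
  P3: blocked at fork node Tutoring ∈ conditioning set.
  P4: blocked at fork node Tutoring ∈ conditioning set.
  P5: blocked at fork node Tutoring ∈ conditioning set.
  P6: blocked at fork node Tutoring ∈ conditioning set.
  P7: blocked at fork node Tutoring ∈ conditioning set.
{Tutoring} contains no descendant of TestScore and blocks every backdoor path.
No other singleton works — e.g. {Motivation} leaves P1 open — so {Tutoring} is the unique smallest valid adjustment set.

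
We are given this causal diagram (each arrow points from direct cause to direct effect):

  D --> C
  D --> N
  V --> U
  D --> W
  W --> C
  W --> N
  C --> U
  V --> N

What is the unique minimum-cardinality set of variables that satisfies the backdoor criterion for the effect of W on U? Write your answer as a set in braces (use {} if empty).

{D}

Variables eligible for adjustment (non-descendants of W, excluding W and U): {D, V}.
Backdoor paths from W to U:
  P1: W <- D -> C -> U
  P2: W <- D -> N <- V -> U
The empty set is not sufficient: P1 (W <- D -> C -> U) has no collider blocking it and no conditioned non-collider, so it is open.
Try {D}:
  P1: blocked at fork node D ∈ conditioning set.
  P2: blocked at fork node D ∈ conditioning set.
{D} contains no descendant of W and blocks every backdoor path.
No other singleton works — e.g. {V} leaves P1 open — so {D} is the unique smallest valid adjustment set.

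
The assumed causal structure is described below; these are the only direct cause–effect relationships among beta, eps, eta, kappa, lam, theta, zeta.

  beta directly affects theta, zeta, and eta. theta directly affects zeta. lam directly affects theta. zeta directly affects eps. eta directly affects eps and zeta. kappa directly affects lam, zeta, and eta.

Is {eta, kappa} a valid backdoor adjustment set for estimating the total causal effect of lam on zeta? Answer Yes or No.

Yes

Backdoor paths from lam to zeta (paths whose first edge points into lam):
  P1: lam <- kappa -> eta <- beta -> theta -> zeta
  P2: lam <- kappa -> eta <- beta -> zeta
  P3: lam <- kappa -> eta -> zeta
  P4: lam <- kappa -> eta -> eps <- zeta
  P5: lam <- kappa -> zeta
Condition 1 (no descendant of lam in the set): holds — descendants of lam are {eps, theta, zeta}; none are in {eta, kappa}.
Condition 2 (every backdoor path blocked by {eta, kappa}):
  P1: blocked at fork node kappa ∈ conditioning set.
  P2: blocked at fork node kappa ∈ conditioning set.
  P3: blocked at fork node kappa ∈ conditioning set.
  P4: blocked at fork node kappa ∈ conditioning set.
  P5: blocked at fork node kappa ∈ conditioning set.
{eta, kappa} satisfies the backdoor criterion.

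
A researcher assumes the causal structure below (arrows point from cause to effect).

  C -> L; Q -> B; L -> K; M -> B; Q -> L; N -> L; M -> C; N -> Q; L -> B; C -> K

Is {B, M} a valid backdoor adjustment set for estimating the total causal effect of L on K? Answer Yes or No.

No

Backdoor paths from L to K (paths whose first edge points into L):
  P1: L <- N -> Q -> B <- M -> C -> K
  P2: L <- Q -> B <- M -> C -> K
  P3: L <- C -> K
Condition 1 (no descendant of L in the set): FAILS — B is a descendant of L.
Condition 2 (every backdoor path blocked by {B, M}):
  P1: blocked at fork node M ∈ conditioning set.
  P2: blocked at fork node M ∈ conditioning set.
  P3: open — no interior node is in the conditioning set.
{B, M} does not satisfy the backdoor criterion.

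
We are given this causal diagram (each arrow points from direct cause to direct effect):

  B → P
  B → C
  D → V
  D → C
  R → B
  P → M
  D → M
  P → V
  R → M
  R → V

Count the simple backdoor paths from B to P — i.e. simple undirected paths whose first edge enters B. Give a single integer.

4

A backdoor path from B to P is any simple undirected path whose first edge points into B (i.e. leaves B via a parent).
Parents of B: {R}.
Enumerating:
  P1: B <- R -> V <- P
  P2: B <- R -> V <- D -> M <- P
  P3: B <- R -> M <- P
  P4: B <- R -> M <- D -> V <- P
That exhausts the simple backdoor paths. Count: 4.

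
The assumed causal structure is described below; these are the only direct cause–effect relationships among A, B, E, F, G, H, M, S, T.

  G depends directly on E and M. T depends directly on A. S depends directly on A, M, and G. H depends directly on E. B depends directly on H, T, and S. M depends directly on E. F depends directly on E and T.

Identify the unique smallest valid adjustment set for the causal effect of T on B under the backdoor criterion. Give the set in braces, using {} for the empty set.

{A}

Variables eligible for adjustment (non-descendants of T, excluding T and B): {A, E, G, H, M, S}.
Backdoor paths from T to B:
  P1: T <- A -> S <- M <- E -> H -> B
  P2: T <- A -> S <- M -> G <- E -> H -> B
  P3: T <- A -> S <- G <- E -> H -> B
  P4: T <- A -> S <- G <- M <- E -> H -> B
  P5: T <- A -> S -> B
The empty set is not sufficient: P5 (T <- A -> S -> B) has no collider blocking it and no conditioned non-collider, so it is open.
Try {A}:
  P1: blocked at fork node A ∈ conditioning set.
  P2: blocked at fork node A ∈ conditioning set.
  P3: blocked at fork node A ∈ conditioning set.
  P4: blocked at fork node A ∈ conditioning set.
  P5: blocked at fork node A ∈ conditioning set.
{A} contains no descendant of T and blocks every backdoor path.
No other singleton works — e.g. {E} leaves P5 open — so {A} is the unique smallest valid adjustment set.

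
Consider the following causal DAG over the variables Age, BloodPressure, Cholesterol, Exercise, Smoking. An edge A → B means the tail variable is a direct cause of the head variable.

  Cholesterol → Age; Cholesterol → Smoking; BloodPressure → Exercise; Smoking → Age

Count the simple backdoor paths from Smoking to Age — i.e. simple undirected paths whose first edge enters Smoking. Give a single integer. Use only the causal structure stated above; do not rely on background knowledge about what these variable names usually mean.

1

A backdoor path from Smoking to Age is any simple undirected path whose first edge points into Smoking (i.e. leaves Smoking via a parent).
Parents of Smoking: {Cholesterol}.
Enumerating:
  P1: Smoking <- Cholesterol -> Age
That exhausts the simple backdoor paths. Count: 1.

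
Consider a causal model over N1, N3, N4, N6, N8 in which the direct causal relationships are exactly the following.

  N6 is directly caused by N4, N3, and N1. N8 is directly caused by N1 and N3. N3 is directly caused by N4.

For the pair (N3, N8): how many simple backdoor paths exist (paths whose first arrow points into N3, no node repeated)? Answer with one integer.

A backdoor path from N3 to N8 is any simple undirected path whose first edge points into N3 (i.e. leaves N3 via a parent).
Parents of N3: {N4}.
Enumerating:
  P1: N3 <- N4 -> N6 <- N1 -> N8
That exhausts the simple backdoor paths. Count: 1.

1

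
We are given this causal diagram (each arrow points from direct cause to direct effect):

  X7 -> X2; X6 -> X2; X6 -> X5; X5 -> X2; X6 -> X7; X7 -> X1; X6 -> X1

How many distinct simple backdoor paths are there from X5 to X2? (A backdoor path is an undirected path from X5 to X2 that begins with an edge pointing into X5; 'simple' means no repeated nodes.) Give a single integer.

A backdoor path from X5 to X2 is any simple undirected path whose first edge points into X5 (i.e. leaves X5 via a parent).
Parents of X5: {X6}.
Enumerating:
  P1: X5 <- X6 -> X7 -> X2
  P2: X5 <- X6 -> X1 <- X7 -> X2
  P3: X5 <- X6 -> X2
That exhausts the simple backdoor paths. Count: 3.

3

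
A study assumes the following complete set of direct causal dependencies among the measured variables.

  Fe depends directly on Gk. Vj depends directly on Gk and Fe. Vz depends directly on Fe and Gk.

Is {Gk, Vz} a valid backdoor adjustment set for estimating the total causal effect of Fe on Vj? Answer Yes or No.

Backdoor paths from Fe to Vj (paths whose first edge points into Fe):
  P1: Fe <- Gk -> Vj
Condition 1 (no descendant of Fe in the set): FAILS — Vz is a descendant of Fe.
Condition 2 (every backdoor path blocked by {Gk, Vz}):
  P1: blocked at fork node Gk ∈ conditioning set.
{Gk, Vz} does not satisfy the backdoor criterion.

No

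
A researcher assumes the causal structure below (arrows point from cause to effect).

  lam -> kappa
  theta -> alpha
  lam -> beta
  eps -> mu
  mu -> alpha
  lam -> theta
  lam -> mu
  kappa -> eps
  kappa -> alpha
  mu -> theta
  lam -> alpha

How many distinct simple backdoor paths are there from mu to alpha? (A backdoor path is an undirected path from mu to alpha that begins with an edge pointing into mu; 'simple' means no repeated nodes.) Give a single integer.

A backdoor path from mu to alpha is any simple undirected path whose first edge points into mu (i.e. leaves mu via a parent).
Parents of mu: {eps, lam}.
Enumerating:
  P1: mu <- lam -> kappa -> alpha
  P2: mu <- lam -> theta -> alpha
  P3: mu <- lam -> alpha
  P4: mu <- eps <- kappa <- lam -> theta -> alpha
  P5: mu <- eps <- kappa <- lam -> alpha
  P6: mu <- eps <- kappa -> alpha
That exhausts the simple backdoor paths. Count: 6.

6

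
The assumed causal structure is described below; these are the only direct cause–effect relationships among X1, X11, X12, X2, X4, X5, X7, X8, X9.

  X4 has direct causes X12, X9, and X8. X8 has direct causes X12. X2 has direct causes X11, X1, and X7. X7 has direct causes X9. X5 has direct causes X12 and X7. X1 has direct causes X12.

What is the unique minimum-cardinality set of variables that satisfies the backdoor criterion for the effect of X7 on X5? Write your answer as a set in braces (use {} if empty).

Variables eligible for adjustment (non-descendants of X7, excluding X7 and X5): {X1, X11, X12, X4, X8, X9}.
Backdoor paths from X7 to X5:
  P1: X7 <- X9 -> X4 <- X12 -> X5
  P2: X7 <- X9 -> X4 <- X8 <- X12 -> X5
Each backdoor path contains an unconditioned collider, so every path is already blocked with the empty conditioning set:
  P1: blocked at collider X4 (neither it nor any descendant is in the conditioning set).
  P2: blocked at collider X4 (neither it nor any descendant is in the conditioning set).
The empty set is therefore the unique smallest valid set.

{}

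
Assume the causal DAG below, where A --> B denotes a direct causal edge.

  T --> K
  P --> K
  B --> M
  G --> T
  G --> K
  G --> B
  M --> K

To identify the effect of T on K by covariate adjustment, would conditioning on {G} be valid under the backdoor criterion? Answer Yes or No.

Backdoor paths from T to K (paths whose first edge points into T):
  P1: T <- G -> B -> M -> K
  P2: T <- G -> K
Condition 1 (no descendant of T in the set): holds — descendants of T are {K}; none are in {G}.
Condition 2 (every backdoor path blocked by {G}):
  P1: blocked at fork node G ∈ conditioning set.
  P2: blocked at fork node G ∈ conditioning set.
{G} satisfies the backdoor criterion.

Yes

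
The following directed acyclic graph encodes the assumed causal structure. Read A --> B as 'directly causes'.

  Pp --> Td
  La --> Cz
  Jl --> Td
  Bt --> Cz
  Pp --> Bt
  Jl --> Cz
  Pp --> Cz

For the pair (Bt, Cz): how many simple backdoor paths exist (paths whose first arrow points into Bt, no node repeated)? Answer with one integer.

A backdoor path from Bt to Cz is any simple undirected path whose first edge points into Bt (i.e. leaves Bt via a parent).
Parents of Bt: {Pp}.
Enumerating:
  P1: Bt <- Pp -> Td <- Jl -> Cz
  P2: Bt <- Pp -> Cz
That exhausts the simple backdoor paths. Count: 2.

2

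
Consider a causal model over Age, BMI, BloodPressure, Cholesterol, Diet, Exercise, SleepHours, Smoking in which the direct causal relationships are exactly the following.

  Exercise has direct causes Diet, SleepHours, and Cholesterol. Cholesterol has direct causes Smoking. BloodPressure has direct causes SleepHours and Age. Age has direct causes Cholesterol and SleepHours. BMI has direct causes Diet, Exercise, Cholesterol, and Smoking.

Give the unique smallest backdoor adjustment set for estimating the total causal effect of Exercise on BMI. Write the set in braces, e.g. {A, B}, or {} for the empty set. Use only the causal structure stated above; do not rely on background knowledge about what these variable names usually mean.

{Cholesterol, Diet}

Variables eligible for adjustment (non-descendants of Exercise, excluding Exercise and BMI): {Age, BloodPressure, Cholesterol, Diet, SleepHours, Smoking}.
Backdoor paths from Exercise to BMI:
  P1: Exercise <- SleepHours -> Age <- Cholesterol <- Smoking -> BMI
  P2: Exercise <- SleepHours -> Age <- Cholesterol -> BMI
  P3: Exercise <- SleepHours -> BloodPressure <- Age <- Cholesterol <- Smoking -> BMI
  P4: Exercise <- SleepHours -> BloodPressure <- Age <- Cholesterol -> BMI
  P5: Exercise <- Cholesterol <- Smoking -> BMI
  P6: Exercise <- Cholesterol -> BMI
  P7: Exercise <- Diet -> BMI
The empty set is not sufficient: P5 (Exercise <- Cholesterol <- Smoking -> BMI) has no collider blocking it and no conditioned non-collider, so it is open.
Try {Cholesterol, Diet}:
  P1: blocked at collider Age (neither it nor any descendant is in the conditioning set).
  P2: blocked at collider Age (neither it nor any descendant is in the conditioning set).
  P3: blocked at collider BloodPressure (neither it nor any descendant is in the conditioning set).
  P4: blocked at collider BloodPressure (neither it nor any descendant is in the conditioning set).
  P5: blocked at chain node Cholesterol ∈ conditioning set.
  P6: blocked at fork node Cholesterol ∈ conditioning set.
  P7: blocked at fork node Diet ∈ conditioning set.
{Cholesterol, Diet} contains no descendant of Exercise and blocks every backdoor path.
Every element of {Cholesterol, Diet} is needed (dropping Cholesterol leaves P5 open; dropping Diet leaves P7 open), so no proper subset is valid.
Among all size-2 subsets of the eligible variables, only {Cholesterol, Diet} blocks every backdoor path, so it is the unique smallest valid adjustment set.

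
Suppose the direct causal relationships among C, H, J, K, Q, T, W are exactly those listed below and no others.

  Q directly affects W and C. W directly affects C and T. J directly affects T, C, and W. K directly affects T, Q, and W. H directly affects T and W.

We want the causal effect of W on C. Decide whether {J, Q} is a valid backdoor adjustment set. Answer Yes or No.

Yes

Backdoor paths from W to C (paths whose first edge points into W):
  P1: W <- J -> T <- K -> Q -> C
  P2: W <- J -> C
  P3: W <- K -> Q -> C
  P4: W <- K -> T <- J -> C
  P5: W <- Q <- K -> T <- J -> C
  P6: W <- Q -> C
  P7: W <- H -> T <- J -> C
  P8: W <- H -> T <- K -> Q -> C
Condition 1 (no descendant of W in the set): holds — descendants of W are {C, T}; none are in {J, Q}.
Condition 2 (every backdoor path blocked by {J, Q}):
  P1: blocked at fork node J ∈ conditioning set.
  P2: blocked at fork node J ∈ conditioning set.
  P3: blocked at chain node Q ∈ conditioning set.
  P4: blocked at collider T (neither it nor any descendant is in the conditioning set).
  P5: blocked at chain node Q ∈ conditioning set.
  P6: blocked at fork node Q ∈ conditioning set.
  P7: blocked at collider T (neither it nor any descendant is in the conditioning set).
  P8: blocked at collider T (neither it nor any descendant is in the conditioning set).
{J, Q} satisfies the backdoor criterion.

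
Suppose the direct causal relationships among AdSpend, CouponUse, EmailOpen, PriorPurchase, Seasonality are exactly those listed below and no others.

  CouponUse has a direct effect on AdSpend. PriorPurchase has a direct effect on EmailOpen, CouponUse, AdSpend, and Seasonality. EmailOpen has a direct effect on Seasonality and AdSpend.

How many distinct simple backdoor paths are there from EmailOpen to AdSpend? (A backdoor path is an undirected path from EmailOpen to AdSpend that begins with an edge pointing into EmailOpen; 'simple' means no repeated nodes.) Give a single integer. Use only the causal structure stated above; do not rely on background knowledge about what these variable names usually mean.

A backdoor path from EmailOpen to AdSpend is any simple undirected path whose first edge points into EmailOpen (i.e. leaves EmailOpen via a parent).
Parents of EmailOpen: {PriorPurchase}.
Enumerating:
  P1: EmailOpen <- PriorPurchase -> CouponUse -> AdSpend
  P2: EmailOpen <- PriorPurchase -> AdSpend
That exhausts the simple backdoor paths. Count: 2.

2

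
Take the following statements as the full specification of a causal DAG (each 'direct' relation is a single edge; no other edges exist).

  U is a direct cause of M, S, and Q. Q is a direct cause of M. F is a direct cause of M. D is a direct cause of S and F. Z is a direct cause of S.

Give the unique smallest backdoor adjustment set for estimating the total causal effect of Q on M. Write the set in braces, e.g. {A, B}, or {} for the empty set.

Variables eligible for adjustment (non-descendants of Q, excluding Q and M): {D, F, S, U, Z}.
Backdoor paths from Q to M:
  P1: Q <- U -> S <- D -> F -> M
  P2: Q <- U -> M
The empty set is not sufficient: P2 (Q <- U -> M) has no collider blocking it and no conditioned non-collider, so it is open.
Try {U}:
  P1: blocked at fork node U ∈ conditioning set.
  P2: blocked at fork node U ∈ conditioning set.
{U} contains no descendant of Q and blocks every backdoor path.
No other singleton works — e.g. {D} leaves P2 open — so {U} is the unique smallest valid adjustment set.

{U}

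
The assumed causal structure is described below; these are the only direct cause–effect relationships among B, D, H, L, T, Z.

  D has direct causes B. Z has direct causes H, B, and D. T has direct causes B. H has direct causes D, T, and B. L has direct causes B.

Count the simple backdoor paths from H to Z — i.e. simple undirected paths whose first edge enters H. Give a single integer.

A backdoor path from H to Z is any simple undirected path whose first edge points into H (i.e. leaves H via a parent).
Parents of H: {B, D, T}.
Enumerating:
  P1: H <- B -> D -> Z
  P2: H <- B -> Z
  P3: H <- T <- B -> D -> Z
  P4: H <- T <- B -> Z
  P5: H <- D <- B -> Z
  P6: H <- D -> Z
That exhausts the simple backdoor paths. Count: 6.

6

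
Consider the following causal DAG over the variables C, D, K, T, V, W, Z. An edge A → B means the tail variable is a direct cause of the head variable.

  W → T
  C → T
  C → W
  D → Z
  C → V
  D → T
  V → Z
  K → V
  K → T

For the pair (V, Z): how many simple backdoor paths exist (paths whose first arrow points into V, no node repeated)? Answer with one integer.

A backdoor path from V to Z is any simple undirected path whose first edge points into V (i.e. leaves V via a parent).
Parents of V: {C, K}.
Enumerating:
  P1: V <- C -> W -> T <- D -> Z
  P2: V <- C -> T <- D -> Z
  P3: V <- K -> T <- D -> Z
That exhausts the simple backdoor paths. Count: 3.

3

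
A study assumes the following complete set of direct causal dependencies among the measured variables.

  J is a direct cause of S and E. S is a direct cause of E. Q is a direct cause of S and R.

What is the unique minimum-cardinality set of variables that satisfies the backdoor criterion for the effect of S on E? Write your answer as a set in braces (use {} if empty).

{J}

Variables eligible for adjustment (non-descendants of S, excluding S and E): {J, Q, R}.
Backdoor paths from S to E:
  P1: S <- J -> E
The empty set is not sufficient: P1 (S <- J -> E) has no collider blocking it and no conditioned non-collider, so it is open.
Try {J}:
  P1: blocked at fork node J ∈ conditioning set.
{J} contains no descendant of S and blocks every backdoor path.
No other singleton works — e.g. {Q} leaves P1 open — so {J} is the unique smallest valid adjustment set.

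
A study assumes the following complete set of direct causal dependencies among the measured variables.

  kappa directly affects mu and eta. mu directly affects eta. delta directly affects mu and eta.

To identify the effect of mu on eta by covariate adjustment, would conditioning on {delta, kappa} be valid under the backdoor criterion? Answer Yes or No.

Yes

Backdoor paths from mu to eta (paths whose first edge points into mu):
  P1: mu <- kappa -> eta
  P2: mu <- delta -> eta
Condition 1 (no descendant of mu in the set): holds — descendants of mu are {eta}; none are in {delta, kappa}.
Condition 2 (every backdoor path blocked by {delta, kappa}):
  P1: blocked at fork node kappa ∈ conditioning set.
  P2: blocked at fork node delta ∈ conditioning set.
{delta, kappa} satisfies the backdoor criterion.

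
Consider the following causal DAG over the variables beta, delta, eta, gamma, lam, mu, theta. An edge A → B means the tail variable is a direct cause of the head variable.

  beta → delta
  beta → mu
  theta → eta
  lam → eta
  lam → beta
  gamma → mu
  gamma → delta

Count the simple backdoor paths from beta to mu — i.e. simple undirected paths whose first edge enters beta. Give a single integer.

0

A backdoor path from beta to mu is any simple undirected path whose first edge points into beta (i.e. leaves beta via a parent).
Parents of beta: {lam}.
No simple path from any parent of beta reaches mu without revisiting beta, so there are no backdoor paths.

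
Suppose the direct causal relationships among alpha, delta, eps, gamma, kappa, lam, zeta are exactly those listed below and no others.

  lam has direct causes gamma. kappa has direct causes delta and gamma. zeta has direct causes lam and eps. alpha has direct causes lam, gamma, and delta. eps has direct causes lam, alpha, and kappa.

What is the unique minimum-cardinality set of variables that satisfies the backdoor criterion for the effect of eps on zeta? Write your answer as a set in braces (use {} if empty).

Variables eligible for adjustment (non-descendants of eps, excluding eps and zeta): {alpha, delta, gamma, kappa, lam}.
Backdoor paths from eps to zeta:
  P1: eps <- lam -> zeta
  P2: eps <- kappa <- gamma -> lam -> zeta
  P3: eps <- kappa <- gamma -> alpha <- lam -> zeta
  P4: eps <- kappa <- delta -> alpha <- gamma -> lam -> zeta
  P5: eps <- kappa <- delta -> alpha <- lam -> zeta
  P6: eps <- alpha <- gamma -> lam -> zeta
  P7: eps <- alpha <- lam -> zeta
  P8: eps <- alpha <- delta -> kappa <- gamma -> lam -> zeta
The empty set is not sufficient: P1 (eps <- lam -> zeta) has no collider blocking it and no conditioned non-collider, so it is open.
Try {lam}:
  P1: blocked at fork node lam ∈ conditioning set.
  P2: blocked at chain node lam ∈ conditioning set.
  P3: blocked at collider alpha (neither it nor any descendant is in the conditioning set).
  P4: blocked at collider alpha (neither it nor any descendant is in the conditioning set).
  P5: blocked at collider alpha (neither it nor any descendant is in the conditioning set).
  P6: blocked at chain node lam ∈ conditioning set.
  P7: blocked at fork node lam ∈ conditioning set.
  P8: blocked at collider kappa (neither it nor any descendant is in the conditioning set).
{lam} contains no descendant of eps and blocks every backdoor path.
No other singleton works — e.g. {gamma} leaves P1 open — so {lam} is the unique smallest valid adjustment set.

{lam}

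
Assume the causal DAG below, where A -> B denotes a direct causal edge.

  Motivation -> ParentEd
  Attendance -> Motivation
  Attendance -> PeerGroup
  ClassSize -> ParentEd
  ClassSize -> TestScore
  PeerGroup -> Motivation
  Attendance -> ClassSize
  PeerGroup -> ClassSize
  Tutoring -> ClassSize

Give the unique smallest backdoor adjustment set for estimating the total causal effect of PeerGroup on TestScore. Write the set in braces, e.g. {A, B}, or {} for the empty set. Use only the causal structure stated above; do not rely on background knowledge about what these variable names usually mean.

{Attendance}

Variables eligible for adjustment (non-descendants of PeerGroup, excluding PeerGroup and TestScore): {Attendance, Tutoring}.
Backdoor paths from PeerGroup to TestScore:
  P1: PeerGroup <- Attendance -> ClassSize -> TestScore
  P2: PeerGroup <- Attendance -> Motivation -> ParentEd <- ClassSize -> TestScore
The empty set is not sufficient: P1 (PeerGroup <- Attendance -> ClassSize -> TestScore) has no collider blocking it and no conditioned non-collider, so it is open.
Try {Attendance}:
  P1: blocked at fork node Attendance ∈ conditioning set.
  P2: blocked at fork node Attendance ∈ conditioning set.
{Attendance} contains no descendant of PeerGroup and blocks every backdoor path.
No other singleton works — e.g. {Tutoring} leaves P1 open — so {Attendance} is the unique smallest valid adjustment set.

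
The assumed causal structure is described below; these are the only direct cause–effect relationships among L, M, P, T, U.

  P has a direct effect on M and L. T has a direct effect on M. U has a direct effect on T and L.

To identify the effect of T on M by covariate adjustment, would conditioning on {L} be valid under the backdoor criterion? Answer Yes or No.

Backdoor paths from T to M (paths whose first edge points into T):
  P1: T <- U -> L <- P -> M
Condition 1 (no descendant of T in the set): holds — descendants of T are {M}; none are in {L}.
Condition 2 (every backdoor path blocked by {L}):
  P1: open — collider(s) L are conditioned on (or have a conditioned descendant) and no non-collider on the path is in the set.
{L} does not satisfy the backdoor criterion.

No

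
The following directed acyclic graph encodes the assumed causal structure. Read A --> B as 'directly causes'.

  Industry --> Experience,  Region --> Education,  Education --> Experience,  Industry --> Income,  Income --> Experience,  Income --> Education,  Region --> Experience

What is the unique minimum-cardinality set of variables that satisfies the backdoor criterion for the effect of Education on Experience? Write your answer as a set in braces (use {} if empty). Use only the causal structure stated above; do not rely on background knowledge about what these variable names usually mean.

Variables eligible for adjustment (non-descendants of Education, excluding Education and Experience): {Income, Industry, Region}.
Backdoor paths from Education to Experience:
  P1: Education <- Region -> Experience
  P2: Education <- Income <- Industry -> Experience
  P3: Education <- Income -> Experience
The empty set is not sufficient: P1 (Education <- Region -> Experience) has no collider blocking it and no conditioned non-collider, so it is open.
Try {Income, Region}:
  P1: blocked at fork node Region ∈ conditioning set.
  P2: blocked at chain node Income ∈ conditioning set.
  P3: blocked at fork node Income ∈ conditioning set.
{Income, Region} contains no descendant of Education and blocks every backdoor path.
Every element of {Income, Region} is needed (dropping Income leaves P2 open; dropping Region leaves P1 open), so no proper subset is valid.
Among all size-2 subsets of the eligible variables, only {Income, Region} blocks every backdoor path, so it is the unique smallest valid adjustment set.

{Income, Region}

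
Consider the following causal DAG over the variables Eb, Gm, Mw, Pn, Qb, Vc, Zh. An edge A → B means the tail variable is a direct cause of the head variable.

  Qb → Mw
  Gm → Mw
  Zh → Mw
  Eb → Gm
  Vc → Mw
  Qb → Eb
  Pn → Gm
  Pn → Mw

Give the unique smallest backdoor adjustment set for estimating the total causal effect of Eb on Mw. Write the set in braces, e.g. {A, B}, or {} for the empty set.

Variables eligible for adjustment (non-descendants of Eb, excluding Eb and Mw): {Pn, Qb, Vc, Zh}.
Backdoor paths from Eb to Mw:
  P1: Eb <- Qb -> Mw
The empty set is not sufficient: P1 (Eb <- Qb -> Mw) has no collider blocking it and no conditioned non-collider, so it is open.
Try {Qb}:
  P1: blocked at fork node Qb ∈ conditioning set.
{Qb} contains no descendant of Eb and blocks every backdoor path.
No other singleton works — e.g. {Zh} leaves P1 open — so {Qb} is the unique smallest valid adjustment set.

{Qb}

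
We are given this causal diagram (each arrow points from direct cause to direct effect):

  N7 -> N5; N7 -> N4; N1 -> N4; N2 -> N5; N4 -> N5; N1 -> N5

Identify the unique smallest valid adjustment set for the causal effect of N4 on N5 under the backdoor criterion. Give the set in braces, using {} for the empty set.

Variables eligible for adjustment (non-descendants of N4, excluding N4 and N5): {N1, N2, N7}.
Backdoor paths from N4 to N5:
  P1: N4 <- N1 -> N5
  P2: N4 <- N7 -> N5
The empty set is not sufficient: P1 (N4 <- N1 -> N5) has no collider blocking it and no conditioned non-collider, so it is open.
Try {N1, N7}:
  P1: blocked at fork node N1 ∈ conditioning set.
  P2: blocked at fork node N7 ∈ conditioning set.
{N1, N7} contains no descendant of N4 and blocks every backdoor path.
Every element of {N1, N7} is needed (dropping N1 leaves P1 open; dropping N7 leaves P2 open), so no proper subset is valid.
Among all size-2 subsets of the eligible variables, only {N1, N7} blocks every backdoor path, so it is the unique smallest valid adjustment set.

{N1, N7}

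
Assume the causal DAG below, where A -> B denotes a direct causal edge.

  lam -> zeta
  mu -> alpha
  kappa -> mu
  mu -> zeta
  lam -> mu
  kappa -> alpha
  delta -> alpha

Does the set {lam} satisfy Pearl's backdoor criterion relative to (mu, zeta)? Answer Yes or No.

Yes

Backdoor paths from mu to zeta (paths whose first edge points into mu):
  P1: mu <- lam -> zeta
Condition 1 (no descendant of mu in the set): holds — descendants of mu are {alpha, zeta}; none are in {lam}.
Condition 2 (every backdoor path blocked by {lam}):
  P1: blocked at fork node lam ∈ conditioning set.
{lam} satisfies the backdoor criterion.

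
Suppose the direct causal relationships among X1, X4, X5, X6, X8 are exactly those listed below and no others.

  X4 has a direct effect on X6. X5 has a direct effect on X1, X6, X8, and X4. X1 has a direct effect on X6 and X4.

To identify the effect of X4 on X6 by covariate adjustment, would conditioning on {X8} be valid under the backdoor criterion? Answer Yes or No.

Backdoor paths from X4 to X6 (paths whose first edge points into X4):
  P1: X4 <- X5 -> X1 -> X6
  P2: X4 <- X5 -> X6
  P3: X4 <- X1 <- X5 -> X6
  P4: X4 <- X1 -> X6
Condition 1 (no descendant of X4 in the set): holds — descendants of X4 are {X6}; none are in {X8}.
Condition 2 (every backdoor path blocked by {X8}):
  P1: open — no interior node is in the conditioning set.
  P2: open — no interior node is in the conditioning set.
  P3: open — no interior node is in the conditioning set.
  P4: open — no interior node is in the conditioning set.
{X8} does not satisfy the backdoor criterion.

No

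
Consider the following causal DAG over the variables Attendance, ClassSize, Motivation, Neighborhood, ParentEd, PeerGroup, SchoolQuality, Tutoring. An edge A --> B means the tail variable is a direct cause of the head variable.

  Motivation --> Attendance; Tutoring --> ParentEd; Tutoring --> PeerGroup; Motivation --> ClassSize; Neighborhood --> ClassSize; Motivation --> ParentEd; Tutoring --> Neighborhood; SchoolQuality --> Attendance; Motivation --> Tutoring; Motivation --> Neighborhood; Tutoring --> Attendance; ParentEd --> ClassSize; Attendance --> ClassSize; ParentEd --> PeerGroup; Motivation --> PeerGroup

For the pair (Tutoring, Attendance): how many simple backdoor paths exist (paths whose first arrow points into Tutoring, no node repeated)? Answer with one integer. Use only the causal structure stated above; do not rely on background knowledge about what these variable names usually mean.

A backdoor path from Tutoring to Attendance is any simple undirected path whose first edge points into Tutoring (i.e. leaves Tutoring via a parent).
Parents of Tutoring: {Motivation}.
Enumerating:
  P1: Tutoring <- Motivation -> ParentEd -> ClassSize <- Attendance
  P2: Tutoring <- Motivation -> Attendance
  P3: Tutoring <- Motivation -> PeerGroup <- ParentEd -> ClassSize <- Attendance
  P4: Tutoring <- Motivation -> Neighborhood -> ClassSize <- Attendance
  P5: Tutoring <- Motivation -> ClassSize <- Attendance
That exhausts the simple backdoor paths. Count: 5.

5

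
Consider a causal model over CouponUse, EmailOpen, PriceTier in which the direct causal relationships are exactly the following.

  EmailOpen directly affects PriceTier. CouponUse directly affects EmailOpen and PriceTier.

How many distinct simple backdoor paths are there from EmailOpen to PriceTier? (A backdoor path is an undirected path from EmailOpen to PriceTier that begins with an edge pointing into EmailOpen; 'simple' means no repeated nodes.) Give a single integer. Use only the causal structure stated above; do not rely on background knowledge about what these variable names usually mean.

A backdoor path from EmailOpen to PriceTier is any simple undirected path whose first edge points into EmailOpen (i.e. leaves EmailOpen via a parent).
Parents of EmailOpen: {CouponUse}.
Enumerating:
  P1: EmailOpen <- CouponUse -> PriceTier
That exhausts the simple backdoor paths. Count: 1.

1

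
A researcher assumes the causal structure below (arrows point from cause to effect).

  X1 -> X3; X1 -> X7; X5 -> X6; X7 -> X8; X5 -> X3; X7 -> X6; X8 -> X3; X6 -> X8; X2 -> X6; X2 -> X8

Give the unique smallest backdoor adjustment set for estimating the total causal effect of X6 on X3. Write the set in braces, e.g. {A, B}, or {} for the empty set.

Variables eligible for adjustment (non-descendants of X6, excluding X6 and X3): {X1, X2, X5, X7}.
Backdoor paths from X6 to X3:
  P1: X6 <- X2 -> X8 <- X7 <- X1 -> X3
  P2: X6 <- X2 -> X8 -> X3
  P3: X6 <- X5 -> X3
  P4: X6 <- X7 <- X1 -> X3
  P5: X6 <- X7 -> X8 -> X3
The empty set is not sufficient: P2 (X6 <- X2 -> X8 -> X3) has no collider blocking it and no conditioned non-collider, so it is open.
Try {X2, X5, X7}:
  P1: blocked at fork node X2 ∈ conditioning set.
  P2: blocked at fork node X2 ∈ conditioning set.
  P3: blocked at fork node X5 ∈ conditioning set.
  P4: blocked at chain node X7 ∈ conditioning set.
  P5: blocked at fork node X7 ∈ conditioning set.
{X2, X5, X7} contains no descendant of X6 and blocks every backdoor path.
Every element of {X2, X5, X7} is needed (dropping X2 leaves P2 open; dropping X5 leaves P3 open; dropping X7 leaves P4 open), so no proper subset is valid.
Among all size-3 subsets of the eligible variables, only {X2, X5, X7} blocks every backdoor path, so it is the unique smallest valid adjustment set.

{X2, X5, X7}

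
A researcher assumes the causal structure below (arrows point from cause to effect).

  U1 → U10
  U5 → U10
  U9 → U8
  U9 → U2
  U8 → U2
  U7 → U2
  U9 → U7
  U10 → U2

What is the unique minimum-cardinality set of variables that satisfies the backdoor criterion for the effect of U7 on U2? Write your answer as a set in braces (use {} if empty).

{U9}

Variables eligible for adjustment (non-descendants of U7, excluding U7 and U2): {U1, U10, U5, U8, U9}.
Backdoor paths from U7 to U2:
  P1: U7 <- U9 -> U8 -> U2
  P2: U7 <- U9 -> U2
The empty set is not sufficient: P1 (U7 <- U9 -> U8 -> U2) has no collider blocking it and no conditioned non-collider, so it is open.
Try {U9}:
  P1: blocked at fork node U9 ∈ conditioning set.
  P2: blocked at fork node U9 ∈ conditioning set.
{U9} contains no descendant of U7 and blocks every backdoor path.
No other singleton works — e.g. {U1} leaves P1 open — so {U9} is the unique smallest valid adjustment set.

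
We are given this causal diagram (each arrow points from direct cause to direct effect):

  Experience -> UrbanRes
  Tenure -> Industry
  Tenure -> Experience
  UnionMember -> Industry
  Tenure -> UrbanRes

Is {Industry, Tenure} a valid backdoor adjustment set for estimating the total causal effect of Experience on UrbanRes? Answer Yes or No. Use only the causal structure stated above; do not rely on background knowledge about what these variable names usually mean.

Yes

Backdoor paths from Experience to UrbanRes (paths whose first edge points into Experience):
  P1: Experience <- Tenure -> UrbanRes
Condition 1 (no descendant of Experience in the set): holds — descendants of Experience are {UrbanRes}; none are in {Industry, Tenure}.
Condition 2 (every backdoor path blocked by {Industry, Tenure}):
  P1: blocked at fork node Tenure ∈ conditioning set.
{Industry, Tenure} satisfies the backdoor criterion.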